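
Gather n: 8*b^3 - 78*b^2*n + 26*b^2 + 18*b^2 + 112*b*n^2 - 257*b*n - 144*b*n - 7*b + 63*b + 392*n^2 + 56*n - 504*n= 8*b^3 + 44*b^2 + 56*b + n^2*(112*b + 392) + n*(-78*b^2 - 401*b - 448)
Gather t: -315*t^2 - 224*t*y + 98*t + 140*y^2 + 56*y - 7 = -315*t^2 + t*(98 - 224*y) + 140*y^2 + 56*y - 7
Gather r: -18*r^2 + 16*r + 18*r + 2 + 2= -18*r^2 + 34*r + 4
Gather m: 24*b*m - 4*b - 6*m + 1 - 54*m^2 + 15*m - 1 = -4*b - 54*m^2 + m*(24*b + 9)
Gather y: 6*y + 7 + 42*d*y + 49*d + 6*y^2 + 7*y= 49*d + 6*y^2 + y*(42*d + 13) + 7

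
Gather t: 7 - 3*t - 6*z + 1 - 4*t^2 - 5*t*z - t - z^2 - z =-4*t^2 + t*(-5*z - 4) - z^2 - 7*z + 8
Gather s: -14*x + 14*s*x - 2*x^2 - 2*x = 14*s*x - 2*x^2 - 16*x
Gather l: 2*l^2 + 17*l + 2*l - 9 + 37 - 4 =2*l^2 + 19*l + 24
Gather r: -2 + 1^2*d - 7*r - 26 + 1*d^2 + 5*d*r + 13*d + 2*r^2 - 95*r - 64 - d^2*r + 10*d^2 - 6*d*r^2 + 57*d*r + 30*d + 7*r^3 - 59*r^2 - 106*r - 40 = 11*d^2 + 44*d + 7*r^3 + r^2*(-6*d - 57) + r*(-d^2 + 62*d - 208) - 132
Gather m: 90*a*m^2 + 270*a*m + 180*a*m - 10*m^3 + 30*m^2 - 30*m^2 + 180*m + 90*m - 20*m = 90*a*m^2 - 10*m^3 + m*(450*a + 250)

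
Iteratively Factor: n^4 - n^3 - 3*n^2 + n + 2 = (n + 1)*(n^3 - 2*n^2 - n + 2) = (n - 2)*(n + 1)*(n^2 - 1) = (n - 2)*(n + 1)^2*(n - 1)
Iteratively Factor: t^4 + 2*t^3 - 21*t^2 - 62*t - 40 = (t + 1)*(t^3 + t^2 - 22*t - 40) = (t - 5)*(t + 1)*(t^2 + 6*t + 8) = (t - 5)*(t + 1)*(t + 4)*(t + 2)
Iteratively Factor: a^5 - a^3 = (a)*(a^4 - a^2) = a^2*(a^3 - a) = a^2*(a + 1)*(a^2 - a) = a^2*(a - 1)*(a + 1)*(a)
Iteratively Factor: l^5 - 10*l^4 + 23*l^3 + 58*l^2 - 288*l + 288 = (l - 2)*(l^4 - 8*l^3 + 7*l^2 + 72*l - 144) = (l - 3)*(l - 2)*(l^3 - 5*l^2 - 8*l + 48) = (l - 4)*(l - 3)*(l - 2)*(l^2 - l - 12) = (l - 4)^2*(l - 3)*(l - 2)*(l + 3)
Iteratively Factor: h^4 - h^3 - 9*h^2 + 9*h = (h - 1)*(h^3 - 9*h) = (h - 1)*(h + 3)*(h^2 - 3*h) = h*(h - 1)*(h + 3)*(h - 3)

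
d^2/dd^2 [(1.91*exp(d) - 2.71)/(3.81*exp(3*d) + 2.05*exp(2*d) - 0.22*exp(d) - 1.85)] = (110.903004*exp(6*d) - 309.293514*exp(5*d) - 218.400382*exp(4*d) + 134.863609*exp(3*d) - 124.784235*exp(2*d) - 42.019234*exp(d) + 7.639945)*exp(d)/(55.306341*exp(9*d) + 89.274015*exp(8*d) + 38.453949*exp(7*d) - 82.25909*exp(6*d) - 88.916988*exp(5*d) - 13.722195*exp(4*d) + 44.114627*exp(3*d) + 20.779755*exp(2*d) - 2.25885*exp(d) - 6.331625)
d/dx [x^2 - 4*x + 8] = 2*x - 4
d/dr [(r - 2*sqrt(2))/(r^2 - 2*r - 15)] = (r^2 - 2*r - 2*(r - 1)*(r - 2*sqrt(2)) - 15)/(-r^2 + 2*r + 15)^2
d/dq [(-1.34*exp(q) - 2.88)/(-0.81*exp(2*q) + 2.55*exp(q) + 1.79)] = (-1.0854*exp(2*q) - 4.6656*exp(q) + 4.9454)*exp(q)/(0.6561*exp(4*q) - 4.131*exp(3*q) + 3.6027*exp(2*q) + 9.129*exp(q) + 3.2041)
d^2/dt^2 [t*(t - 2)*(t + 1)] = 6*t - 2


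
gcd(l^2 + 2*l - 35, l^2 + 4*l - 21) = l + 7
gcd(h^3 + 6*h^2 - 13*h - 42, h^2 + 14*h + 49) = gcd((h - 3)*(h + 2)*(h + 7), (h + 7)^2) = h + 7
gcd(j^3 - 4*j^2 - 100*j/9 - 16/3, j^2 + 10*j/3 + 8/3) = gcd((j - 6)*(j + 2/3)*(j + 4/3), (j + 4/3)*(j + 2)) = j + 4/3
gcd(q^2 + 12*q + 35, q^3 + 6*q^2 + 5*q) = q + 5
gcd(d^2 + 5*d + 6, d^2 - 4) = d + 2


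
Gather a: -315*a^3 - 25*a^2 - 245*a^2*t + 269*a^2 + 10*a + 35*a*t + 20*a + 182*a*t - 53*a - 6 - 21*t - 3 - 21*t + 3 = -315*a^3 + a^2*(244 - 245*t) + a*(217*t - 23) - 42*t - 6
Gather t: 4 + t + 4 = t + 8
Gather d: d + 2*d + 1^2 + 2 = 3*d + 3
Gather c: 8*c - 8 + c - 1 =9*c - 9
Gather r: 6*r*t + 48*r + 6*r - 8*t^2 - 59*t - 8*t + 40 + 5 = r*(6*t + 54) - 8*t^2 - 67*t + 45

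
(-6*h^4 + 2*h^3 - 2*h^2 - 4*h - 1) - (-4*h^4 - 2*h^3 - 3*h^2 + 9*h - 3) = -2*h^4 + 4*h^3 + h^2 - 13*h + 2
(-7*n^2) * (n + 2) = -7*n^3 - 14*n^2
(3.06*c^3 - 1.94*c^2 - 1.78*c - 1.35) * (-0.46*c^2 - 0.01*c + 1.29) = -1.4076*c^5 + 0.8618*c^4 + 4.7856*c^3 - 1.8638*c^2 - 2.2827*c - 1.7415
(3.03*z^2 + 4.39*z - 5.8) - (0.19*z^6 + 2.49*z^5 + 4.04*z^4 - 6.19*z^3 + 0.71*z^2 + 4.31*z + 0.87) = -0.19*z^6 - 2.49*z^5 - 4.04*z^4 + 6.19*z^3 + 2.32*z^2 + 0.0800000000000001*z - 6.67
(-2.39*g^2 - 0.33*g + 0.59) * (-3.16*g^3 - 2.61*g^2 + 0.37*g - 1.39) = 7.5524*g^5 + 7.2807*g^4 - 1.8874*g^3 + 1.6601*g^2 + 0.677*g - 0.8201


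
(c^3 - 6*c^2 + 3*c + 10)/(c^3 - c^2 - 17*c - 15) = (c - 2)/(c + 3)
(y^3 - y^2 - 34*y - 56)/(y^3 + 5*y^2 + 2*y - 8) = (y - 7)/(y - 1)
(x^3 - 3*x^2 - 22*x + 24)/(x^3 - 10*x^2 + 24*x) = (x^2 + 3*x - 4)/(x*(x - 4))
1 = 1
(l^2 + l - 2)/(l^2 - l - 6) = (l - 1)/(l - 3)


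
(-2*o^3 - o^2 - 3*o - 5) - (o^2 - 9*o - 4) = -2*o^3 - 2*o^2 + 6*o - 1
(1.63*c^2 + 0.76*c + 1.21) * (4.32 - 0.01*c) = -0.0163*c^3 + 7.034*c^2 + 3.2711*c + 5.2272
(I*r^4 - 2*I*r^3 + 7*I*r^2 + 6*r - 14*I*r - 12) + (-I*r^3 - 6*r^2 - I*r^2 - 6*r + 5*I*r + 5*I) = I*r^4 - 3*I*r^3 - 6*r^2 + 6*I*r^2 - 9*I*r - 12 + 5*I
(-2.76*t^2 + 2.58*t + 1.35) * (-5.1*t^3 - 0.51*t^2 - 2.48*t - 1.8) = 14.076*t^5 - 11.7504*t^4 - 1.356*t^3 - 2.1189*t^2 - 7.992*t - 2.43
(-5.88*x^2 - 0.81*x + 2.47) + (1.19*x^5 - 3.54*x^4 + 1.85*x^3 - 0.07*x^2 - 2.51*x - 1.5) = 1.19*x^5 - 3.54*x^4 + 1.85*x^3 - 5.95*x^2 - 3.32*x + 0.97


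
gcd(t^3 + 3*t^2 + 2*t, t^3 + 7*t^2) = t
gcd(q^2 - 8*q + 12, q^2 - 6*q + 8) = q - 2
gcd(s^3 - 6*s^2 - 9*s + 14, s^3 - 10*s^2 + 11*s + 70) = s^2 - 5*s - 14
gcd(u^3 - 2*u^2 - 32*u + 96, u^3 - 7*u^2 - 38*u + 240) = u + 6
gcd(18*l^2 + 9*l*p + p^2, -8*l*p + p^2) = 1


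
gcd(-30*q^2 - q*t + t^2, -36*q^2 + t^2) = 6*q - t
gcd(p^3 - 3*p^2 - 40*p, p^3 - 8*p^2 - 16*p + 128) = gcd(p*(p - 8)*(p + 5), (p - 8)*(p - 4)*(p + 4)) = p - 8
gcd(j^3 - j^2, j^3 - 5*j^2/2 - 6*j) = j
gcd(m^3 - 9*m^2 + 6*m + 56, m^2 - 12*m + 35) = m - 7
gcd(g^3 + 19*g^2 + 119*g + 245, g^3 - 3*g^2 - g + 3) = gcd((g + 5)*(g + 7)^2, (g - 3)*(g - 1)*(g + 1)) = 1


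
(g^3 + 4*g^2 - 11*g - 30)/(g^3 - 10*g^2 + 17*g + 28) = (g^3 + 4*g^2 - 11*g - 30)/(g^3 - 10*g^2 + 17*g + 28)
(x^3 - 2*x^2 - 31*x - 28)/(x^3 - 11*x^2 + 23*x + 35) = (x + 4)/(x - 5)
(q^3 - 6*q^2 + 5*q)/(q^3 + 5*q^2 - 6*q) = (q - 5)/(q + 6)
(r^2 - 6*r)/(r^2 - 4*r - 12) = r/(r + 2)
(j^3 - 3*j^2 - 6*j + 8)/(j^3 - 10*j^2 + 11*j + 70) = (j^2 - 5*j + 4)/(j^2 - 12*j + 35)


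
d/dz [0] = 0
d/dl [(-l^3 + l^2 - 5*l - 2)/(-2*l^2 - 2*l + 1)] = (2*l^4 + 4*l^3 - 15*l^2 - 6*l - 9)/(4*l^4 + 8*l^3 - 4*l + 1)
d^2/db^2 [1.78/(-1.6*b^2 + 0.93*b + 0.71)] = (-9.1136*b^2 + 5.29728*b + 1.78*(3.2*b - 0.93)*(6.4*b - 1.86) + 4.04416)/(-1.6*b^2 + 0.93*b + 0.71)^3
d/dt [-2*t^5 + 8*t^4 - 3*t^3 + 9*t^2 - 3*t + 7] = -10*t^4 + 32*t^3 - 9*t^2 + 18*t - 3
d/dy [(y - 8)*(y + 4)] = 2*y - 4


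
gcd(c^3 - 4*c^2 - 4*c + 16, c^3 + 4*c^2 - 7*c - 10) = c - 2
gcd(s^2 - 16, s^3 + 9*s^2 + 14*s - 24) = s + 4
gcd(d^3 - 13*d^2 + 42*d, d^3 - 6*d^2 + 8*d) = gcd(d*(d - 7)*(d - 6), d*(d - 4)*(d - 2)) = d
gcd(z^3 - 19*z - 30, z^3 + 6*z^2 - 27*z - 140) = z - 5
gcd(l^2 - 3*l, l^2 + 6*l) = l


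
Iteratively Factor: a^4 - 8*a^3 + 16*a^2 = (a)*(a^3 - 8*a^2 + 16*a) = a*(a - 4)*(a^2 - 4*a) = a*(a - 4)^2*(a)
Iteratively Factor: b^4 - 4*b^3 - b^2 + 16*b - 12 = (b - 2)*(b^3 - 2*b^2 - 5*b + 6) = (b - 3)*(b - 2)*(b^2 + b - 2) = (b - 3)*(b - 2)*(b + 2)*(b - 1)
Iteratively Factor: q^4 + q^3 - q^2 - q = (q + 1)*(q^3 - q) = (q - 1)*(q + 1)*(q^2 + q) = q*(q - 1)*(q + 1)*(q + 1)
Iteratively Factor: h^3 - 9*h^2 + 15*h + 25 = (h - 5)*(h^2 - 4*h - 5) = (h - 5)*(h + 1)*(h - 5)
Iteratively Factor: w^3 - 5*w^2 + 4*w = (w)*(w^2 - 5*w + 4) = w*(w - 1)*(w - 4)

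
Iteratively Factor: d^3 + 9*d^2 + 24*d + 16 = (d + 1)*(d^2 + 8*d + 16) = (d + 1)*(d + 4)*(d + 4)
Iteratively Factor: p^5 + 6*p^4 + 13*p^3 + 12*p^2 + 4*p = (p + 1)*(p^4 + 5*p^3 + 8*p^2 + 4*p) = (p + 1)*(p + 2)*(p^3 + 3*p^2 + 2*p) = p*(p + 1)*(p + 2)*(p^2 + 3*p + 2) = p*(p + 1)*(p + 2)^2*(p + 1)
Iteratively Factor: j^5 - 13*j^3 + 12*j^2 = (j)*(j^4 - 13*j^2 + 12*j) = j*(j - 1)*(j^3 + j^2 - 12*j) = j*(j - 3)*(j - 1)*(j^2 + 4*j) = j^2*(j - 3)*(j - 1)*(j + 4)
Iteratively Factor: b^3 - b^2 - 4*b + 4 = (b + 2)*(b^2 - 3*b + 2) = (b - 1)*(b + 2)*(b - 2)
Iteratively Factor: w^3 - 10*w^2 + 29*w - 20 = (w - 4)*(w^2 - 6*w + 5) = (w - 4)*(w - 1)*(w - 5)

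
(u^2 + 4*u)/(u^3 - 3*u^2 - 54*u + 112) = u*(u + 4)/(u^3 - 3*u^2 - 54*u + 112)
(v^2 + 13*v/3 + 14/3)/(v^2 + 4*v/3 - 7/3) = (v + 2)/(v - 1)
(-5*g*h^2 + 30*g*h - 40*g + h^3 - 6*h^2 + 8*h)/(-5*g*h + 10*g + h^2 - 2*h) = h - 4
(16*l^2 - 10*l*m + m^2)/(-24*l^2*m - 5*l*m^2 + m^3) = (-2*l + m)/(m*(3*l + m))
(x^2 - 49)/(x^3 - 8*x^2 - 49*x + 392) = 1/(x - 8)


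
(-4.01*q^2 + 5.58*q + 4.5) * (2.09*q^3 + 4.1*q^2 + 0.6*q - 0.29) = -8.3809*q^5 - 4.7788*q^4 + 29.877*q^3 + 22.9609*q^2 + 1.0818*q - 1.305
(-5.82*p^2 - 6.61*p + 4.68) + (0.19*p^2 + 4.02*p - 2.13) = -5.63*p^2 - 2.59*p + 2.55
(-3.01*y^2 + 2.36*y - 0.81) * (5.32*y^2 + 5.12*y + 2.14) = -16.0132*y^4 - 2.856*y^3 + 1.3326*y^2 + 0.903199999999999*y - 1.7334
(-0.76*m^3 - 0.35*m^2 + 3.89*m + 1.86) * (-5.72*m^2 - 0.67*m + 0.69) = 4.3472*m^5 + 2.5112*m^4 - 22.5407*m^3 - 13.487*m^2 + 1.4379*m + 1.2834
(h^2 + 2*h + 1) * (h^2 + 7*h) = h^4 + 9*h^3 + 15*h^2 + 7*h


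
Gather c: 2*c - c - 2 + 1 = c - 1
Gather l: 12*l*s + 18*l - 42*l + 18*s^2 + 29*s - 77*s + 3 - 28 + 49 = l*(12*s - 24) + 18*s^2 - 48*s + 24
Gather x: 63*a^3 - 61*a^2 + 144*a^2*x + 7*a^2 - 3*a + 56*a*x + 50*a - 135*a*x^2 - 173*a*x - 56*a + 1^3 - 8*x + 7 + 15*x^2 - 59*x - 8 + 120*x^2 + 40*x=63*a^3 - 54*a^2 - 9*a + x^2*(135 - 135*a) + x*(144*a^2 - 117*a - 27)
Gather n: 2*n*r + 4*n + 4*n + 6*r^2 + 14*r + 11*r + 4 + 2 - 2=n*(2*r + 8) + 6*r^2 + 25*r + 4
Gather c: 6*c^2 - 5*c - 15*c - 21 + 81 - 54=6*c^2 - 20*c + 6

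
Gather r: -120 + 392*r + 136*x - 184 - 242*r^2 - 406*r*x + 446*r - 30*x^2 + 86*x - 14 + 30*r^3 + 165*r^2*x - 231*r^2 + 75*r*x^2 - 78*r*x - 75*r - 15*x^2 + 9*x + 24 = 30*r^3 + r^2*(165*x - 473) + r*(75*x^2 - 484*x + 763) - 45*x^2 + 231*x - 294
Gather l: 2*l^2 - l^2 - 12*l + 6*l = l^2 - 6*l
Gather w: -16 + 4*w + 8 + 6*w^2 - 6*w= 6*w^2 - 2*w - 8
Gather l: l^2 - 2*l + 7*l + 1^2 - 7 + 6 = l^2 + 5*l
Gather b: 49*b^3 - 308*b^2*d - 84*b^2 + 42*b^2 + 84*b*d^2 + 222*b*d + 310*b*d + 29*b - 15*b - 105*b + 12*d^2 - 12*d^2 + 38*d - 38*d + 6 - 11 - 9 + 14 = 49*b^3 + b^2*(-308*d - 42) + b*(84*d^2 + 532*d - 91)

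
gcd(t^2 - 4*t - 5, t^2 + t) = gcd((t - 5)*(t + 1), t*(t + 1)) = t + 1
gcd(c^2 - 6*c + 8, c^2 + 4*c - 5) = 1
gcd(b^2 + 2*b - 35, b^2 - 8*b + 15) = b - 5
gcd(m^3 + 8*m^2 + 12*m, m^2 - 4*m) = m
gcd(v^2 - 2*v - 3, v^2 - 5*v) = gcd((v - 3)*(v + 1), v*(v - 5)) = 1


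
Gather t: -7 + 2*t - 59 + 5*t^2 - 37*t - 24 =5*t^2 - 35*t - 90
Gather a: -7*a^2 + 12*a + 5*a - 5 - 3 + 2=-7*a^2 + 17*a - 6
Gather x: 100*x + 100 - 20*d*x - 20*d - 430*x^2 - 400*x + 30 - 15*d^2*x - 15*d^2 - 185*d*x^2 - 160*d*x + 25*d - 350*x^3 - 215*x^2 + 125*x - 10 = -15*d^2 + 5*d - 350*x^3 + x^2*(-185*d - 645) + x*(-15*d^2 - 180*d - 175) + 120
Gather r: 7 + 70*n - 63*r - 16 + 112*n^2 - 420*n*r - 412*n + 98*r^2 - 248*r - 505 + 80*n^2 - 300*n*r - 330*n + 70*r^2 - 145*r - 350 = 192*n^2 - 672*n + 168*r^2 + r*(-720*n - 456) - 864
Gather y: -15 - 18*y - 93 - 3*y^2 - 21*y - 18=-3*y^2 - 39*y - 126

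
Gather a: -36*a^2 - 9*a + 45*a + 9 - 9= -36*a^2 + 36*a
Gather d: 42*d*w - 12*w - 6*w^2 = 42*d*w - 6*w^2 - 12*w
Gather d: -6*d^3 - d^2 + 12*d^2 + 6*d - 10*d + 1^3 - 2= -6*d^3 + 11*d^2 - 4*d - 1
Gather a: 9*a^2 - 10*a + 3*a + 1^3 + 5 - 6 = 9*a^2 - 7*a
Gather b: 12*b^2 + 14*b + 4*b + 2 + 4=12*b^2 + 18*b + 6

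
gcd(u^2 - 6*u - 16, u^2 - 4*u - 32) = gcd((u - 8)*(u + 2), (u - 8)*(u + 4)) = u - 8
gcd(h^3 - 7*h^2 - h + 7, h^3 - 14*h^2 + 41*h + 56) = h^2 - 6*h - 7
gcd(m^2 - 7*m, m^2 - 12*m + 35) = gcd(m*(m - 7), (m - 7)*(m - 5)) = m - 7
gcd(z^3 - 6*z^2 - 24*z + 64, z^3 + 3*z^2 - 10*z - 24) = z + 4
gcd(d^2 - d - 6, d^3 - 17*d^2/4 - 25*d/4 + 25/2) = d + 2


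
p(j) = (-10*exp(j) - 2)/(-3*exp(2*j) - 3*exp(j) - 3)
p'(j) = (-10*exp(j) - 2)*(6*exp(2*j) + 3*exp(j))/(-3*exp(2*j) - 3*exp(j) - 3)^2 - 10*exp(j)/(-3*exp(2*j) - 3*exp(j) - 3) = 2*(-(2*exp(j) + 1)*(5*exp(j) + 1) + 5*exp(2*j) + 5*exp(j) + 5)*exp(j)/(3*(exp(2*j) + exp(j) + 1)^2)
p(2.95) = 0.17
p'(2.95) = -0.16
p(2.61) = 0.23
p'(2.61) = -0.22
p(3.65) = 0.08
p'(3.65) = -0.08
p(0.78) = 1.00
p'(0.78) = -0.56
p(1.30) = 0.71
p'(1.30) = -0.53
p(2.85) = 0.18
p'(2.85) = -0.17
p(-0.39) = 1.37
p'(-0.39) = 0.04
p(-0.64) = 1.34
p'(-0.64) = 0.17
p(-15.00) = 0.67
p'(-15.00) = 0.00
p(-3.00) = 0.79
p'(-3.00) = 0.12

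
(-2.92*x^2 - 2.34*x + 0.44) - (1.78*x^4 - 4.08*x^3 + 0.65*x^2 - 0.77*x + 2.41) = -1.78*x^4 + 4.08*x^3 - 3.57*x^2 - 1.57*x - 1.97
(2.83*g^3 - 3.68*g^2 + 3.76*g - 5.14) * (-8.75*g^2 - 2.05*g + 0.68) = -24.7625*g^5 + 26.3985*g^4 - 23.4316*g^3 + 34.7646*g^2 + 13.0938*g - 3.4952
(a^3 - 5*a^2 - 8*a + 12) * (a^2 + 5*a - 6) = a^5 - 39*a^3 + 2*a^2 + 108*a - 72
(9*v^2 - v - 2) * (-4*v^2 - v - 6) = -36*v^4 - 5*v^3 - 45*v^2 + 8*v + 12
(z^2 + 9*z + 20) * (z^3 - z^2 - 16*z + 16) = z^5 + 8*z^4 - 5*z^3 - 148*z^2 - 176*z + 320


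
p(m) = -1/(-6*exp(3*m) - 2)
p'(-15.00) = 0.00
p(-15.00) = 0.50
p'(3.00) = 0.00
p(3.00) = 0.00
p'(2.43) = -0.00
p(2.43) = 0.00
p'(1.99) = -0.00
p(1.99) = 0.00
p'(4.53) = -0.00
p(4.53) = 0.00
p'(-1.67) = -0.03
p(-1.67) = 0.49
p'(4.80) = -0.00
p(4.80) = 0.00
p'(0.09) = -0.24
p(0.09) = 0.10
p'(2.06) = -0.00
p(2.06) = 0.00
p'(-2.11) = -0.01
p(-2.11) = 0.50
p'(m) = -18*exp(3*m)/(-6*exp(3*m) - 2)^2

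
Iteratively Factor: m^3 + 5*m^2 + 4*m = (m + 4)*(m^2 + m) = m*(m + 4)*(m + 1)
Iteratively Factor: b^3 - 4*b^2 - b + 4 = (b + 1)*(b^2 - 5*b + 4) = (b - 4)*(b + 1)*(b - 1)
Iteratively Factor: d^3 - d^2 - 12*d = (d - 4)*(d^2 + 3*d) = d*(d - 4)*(d + 3)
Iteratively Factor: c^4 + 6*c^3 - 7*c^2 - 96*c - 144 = (c + 4)*(c^3 + 2*c^2 - 15*c - 36) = (c + 3)*(c + 4)*(c^2 - c - 12) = (c - 4)*(c + 3)*(c + 4)*(c + 3)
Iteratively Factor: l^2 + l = (l)*(l + 1)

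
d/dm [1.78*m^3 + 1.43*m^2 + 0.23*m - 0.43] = 5.34*m^2 + 2.86*m + 0.23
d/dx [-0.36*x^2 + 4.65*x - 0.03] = 4.65 - 0.72*x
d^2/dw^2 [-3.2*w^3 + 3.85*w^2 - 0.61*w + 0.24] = 7.7 - 19.2*w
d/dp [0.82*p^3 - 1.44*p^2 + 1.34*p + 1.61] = 2.46*p^2 - 2.88*p + 1.34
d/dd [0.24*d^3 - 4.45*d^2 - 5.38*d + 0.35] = 0.72*d^2 - 8.9*d - 5.38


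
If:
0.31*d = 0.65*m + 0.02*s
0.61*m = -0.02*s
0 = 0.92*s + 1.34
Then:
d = 0.01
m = 0.05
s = -1.46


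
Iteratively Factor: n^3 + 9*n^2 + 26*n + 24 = (n + 4)*(n^2 + 5*n + 6) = (n + 2)*(n + 4)*(n + 3)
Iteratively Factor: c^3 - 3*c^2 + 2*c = (c - 1)*(c^2 - 2*c) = c*(c - 1)*(c - 2)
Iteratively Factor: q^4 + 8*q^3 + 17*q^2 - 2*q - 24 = (q + 3)*(q^3 + 5*q^2 + 2*q - 8) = (q - 1)*(q + 3)*(q^2 + 6*q + 8) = (q - 1)*(q + 3)*(q + 4)*(q + 2)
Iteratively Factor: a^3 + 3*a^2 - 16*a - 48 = (a + 4)*(a^2 - a - 12) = (a + 3)*(a + 4)*(a - 4)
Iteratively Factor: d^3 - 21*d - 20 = (d - 5)*(d^2 + 5*d + 4) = (d - 5)*(d + 4)*(d + 1)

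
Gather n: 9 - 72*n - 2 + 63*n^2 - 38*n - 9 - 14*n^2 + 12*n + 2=49*n^2 - 98*n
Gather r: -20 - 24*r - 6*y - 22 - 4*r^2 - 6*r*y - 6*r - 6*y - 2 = -4*r^2 + r*(-6*y - 30) - 12*y - 44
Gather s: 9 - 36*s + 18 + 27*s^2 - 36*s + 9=27*s^2 - 72*s + 36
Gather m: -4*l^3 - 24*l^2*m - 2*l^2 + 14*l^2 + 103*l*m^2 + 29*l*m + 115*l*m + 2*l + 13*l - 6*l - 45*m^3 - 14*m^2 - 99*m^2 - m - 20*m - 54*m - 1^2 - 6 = -4*l^3 + 12*l^2 + 9*l - 45*m^3 + m^2*(103*l - 113) + m*(-24*l^2 + 144*l - 75) - 7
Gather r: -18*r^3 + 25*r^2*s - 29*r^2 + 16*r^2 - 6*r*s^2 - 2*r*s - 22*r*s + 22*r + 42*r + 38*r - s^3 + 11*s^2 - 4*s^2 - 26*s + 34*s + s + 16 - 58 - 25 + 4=-18*r^3 + r^2*(25*s - 13) + r*(-6*s^2 - 24*s + 102) - s^3 + 7*s^2 + 9*s - 63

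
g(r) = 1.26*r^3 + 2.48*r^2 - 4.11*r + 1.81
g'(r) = 3.78*r^2 + 4.96*r - 4.11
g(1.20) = 2.63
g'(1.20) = 7.29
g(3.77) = 89.08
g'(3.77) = 68.31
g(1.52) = 5.72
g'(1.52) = 12.16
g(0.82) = 0.80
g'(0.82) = 2.50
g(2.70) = 33.59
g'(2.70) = 36.84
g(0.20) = 1.10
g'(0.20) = -2.97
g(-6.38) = -198.24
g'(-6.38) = 118.11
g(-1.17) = 8.00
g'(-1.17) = -4.74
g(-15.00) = -3631.04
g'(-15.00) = 771.99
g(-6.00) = -156.41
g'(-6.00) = 102.21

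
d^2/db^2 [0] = 0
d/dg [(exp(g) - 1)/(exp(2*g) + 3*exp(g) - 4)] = -exp(g)/(exp(2*g) + 8*exp(g) + 16)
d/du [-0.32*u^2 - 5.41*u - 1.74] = -0.64*u - 5.41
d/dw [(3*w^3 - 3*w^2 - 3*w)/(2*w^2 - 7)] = 3*(2*w^4 - 19*w^2 + 14*w + 7)/(4*w^4 - 28*w^2 + 49)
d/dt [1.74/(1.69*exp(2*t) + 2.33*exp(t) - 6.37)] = (-5.8812*exp(t) - 4.0542)*exp(t)/(1.69*exp(2*t) + 2.33*exp(t) - 6.37)^2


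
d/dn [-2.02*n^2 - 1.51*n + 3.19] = -4.04*n - 1.51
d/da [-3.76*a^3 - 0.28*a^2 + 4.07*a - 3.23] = -11.28*a^2 - 0.56*a + 4.07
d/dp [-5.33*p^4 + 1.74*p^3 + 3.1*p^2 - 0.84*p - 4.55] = -21.32*p^3 + 5.22*p^2 + 6.2*p - 0.84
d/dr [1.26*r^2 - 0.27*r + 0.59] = 2.52*r - 0.27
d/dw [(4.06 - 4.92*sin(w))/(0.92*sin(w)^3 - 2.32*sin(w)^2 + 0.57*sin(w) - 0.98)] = (9.0528*sin(w)^3 - 22.62*sin(w)^2 + 18.8384*sin(w) + 2.5074)*cos(w)/(0.8464*sin(w)^6 - 4.2688*sin(w)^5 + 6.4312*sin(w)^4 - 4.448*sin(w)^3 + 4.8721*sin(w)^2 - 1.1172*sin(w) + 0.9604)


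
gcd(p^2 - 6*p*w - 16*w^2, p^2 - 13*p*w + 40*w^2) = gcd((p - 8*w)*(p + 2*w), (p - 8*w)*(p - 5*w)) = p - 8*w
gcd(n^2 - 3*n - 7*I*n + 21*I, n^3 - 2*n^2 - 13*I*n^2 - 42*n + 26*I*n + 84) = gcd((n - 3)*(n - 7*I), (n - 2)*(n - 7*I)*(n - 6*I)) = n - 7*I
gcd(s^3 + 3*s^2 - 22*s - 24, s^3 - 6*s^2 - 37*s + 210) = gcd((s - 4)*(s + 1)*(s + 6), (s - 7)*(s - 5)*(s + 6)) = s + 6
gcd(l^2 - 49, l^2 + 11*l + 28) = l + 7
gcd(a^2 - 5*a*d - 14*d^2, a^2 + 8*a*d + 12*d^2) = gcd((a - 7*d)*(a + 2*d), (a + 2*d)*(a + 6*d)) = a + 2*d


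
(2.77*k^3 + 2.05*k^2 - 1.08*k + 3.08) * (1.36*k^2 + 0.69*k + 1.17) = 3.7672*k^5 + 4.6993*k^4 + 3.1866*k^3 + 5.8421*k^2 + 0.8616*k + 3.6036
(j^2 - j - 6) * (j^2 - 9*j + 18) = j^4 - 10*j^3 + 21*j^2 + 36*j - 108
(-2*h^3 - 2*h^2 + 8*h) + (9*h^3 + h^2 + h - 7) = 7*h^3 - h^2 + 9*h - 7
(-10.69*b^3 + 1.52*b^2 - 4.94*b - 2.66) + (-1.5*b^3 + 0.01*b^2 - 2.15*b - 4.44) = -12.19*b^3 + 1.53*b^2 - 7.09*b - 7.1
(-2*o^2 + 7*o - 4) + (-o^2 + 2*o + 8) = -3*o^2 + 9*o + 4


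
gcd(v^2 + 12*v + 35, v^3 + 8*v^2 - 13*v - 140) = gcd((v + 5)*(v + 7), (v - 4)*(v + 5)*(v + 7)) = v^2 + 12*v + 35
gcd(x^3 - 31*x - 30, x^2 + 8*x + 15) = x + 5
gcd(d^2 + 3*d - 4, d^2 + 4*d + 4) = 1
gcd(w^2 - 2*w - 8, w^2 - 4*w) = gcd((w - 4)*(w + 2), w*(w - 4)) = w - 4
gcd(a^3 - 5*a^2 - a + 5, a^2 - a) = a - 1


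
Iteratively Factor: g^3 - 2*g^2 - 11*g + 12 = (g - 4)*(g^2 + 2*g - 3) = (g - 4)*(g + 3)*(g - 1)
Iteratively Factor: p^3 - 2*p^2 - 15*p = (p + 3)*(p^2 - 5*p) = p*(p + 3)*(p - 5)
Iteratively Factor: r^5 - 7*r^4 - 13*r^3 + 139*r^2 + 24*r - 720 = (r - 4)*(r^4 - 3*r^3 - 25*r^2 + 39*r + 180) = (r - 4)^2*(r^3 + r^2 - 21*r - 45) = (r - 4)^2*(r + 3)*(r^2 - 2*r - 15) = (r - 5)*(r - 4)^2*(r + 3)*(r + 3)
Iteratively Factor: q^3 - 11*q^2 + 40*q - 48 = (q - 4)*(q^2 - 7*q + 12) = (q - 4)*(q - 3)*(q - 4)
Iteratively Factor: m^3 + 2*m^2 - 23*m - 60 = (m - 5)*(m^2 + 7*m + 12) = (m - 5)*(m + 4)*(m + 3)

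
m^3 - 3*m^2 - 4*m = m*(m - 4)*(m + 1)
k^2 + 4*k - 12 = (k - 2)*(k + 6)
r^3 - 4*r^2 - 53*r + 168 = (r - 8)*(r - 3)*(r + 7)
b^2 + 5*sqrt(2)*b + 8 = (b + sqrt(2))*(b + 4*sqrt(2))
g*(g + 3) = g^2 + 3*g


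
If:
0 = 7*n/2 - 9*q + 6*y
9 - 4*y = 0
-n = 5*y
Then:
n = -45/4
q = -23/8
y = 9/4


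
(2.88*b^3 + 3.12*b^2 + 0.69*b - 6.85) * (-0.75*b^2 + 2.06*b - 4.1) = -2.16*b^5 + 3.5928*b^4 - 5.8983*b^3 - 6.2331*b^2 - 16.94*b + 28.085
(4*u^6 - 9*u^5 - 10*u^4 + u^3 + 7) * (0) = 0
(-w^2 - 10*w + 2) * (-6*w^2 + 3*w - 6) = 6*w^4 + 57*w^3 - 36*w^2 + 66*w - 12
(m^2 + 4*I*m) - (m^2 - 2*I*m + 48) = 6*I*m - 48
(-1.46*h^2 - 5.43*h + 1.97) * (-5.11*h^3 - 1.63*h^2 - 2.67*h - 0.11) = 7.4606*h^5 + 30.1271*h^4 + 2.6824*h^3 + 11.4476*h^2 - 4.6626*h - 0.2167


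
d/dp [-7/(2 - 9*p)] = -63/(9*p - 2)^2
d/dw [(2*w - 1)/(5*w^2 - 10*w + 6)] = 2*(-5*w^2 + 5*w + 1)/(25*w^4 - 100*w^3 + 160*w^2 - 120*w + 36)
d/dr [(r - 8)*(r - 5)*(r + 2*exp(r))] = 2*r^2*exp(r) + 3*r^2 - 22*r*exp(r) - 26*r + 54*exp(r) + 40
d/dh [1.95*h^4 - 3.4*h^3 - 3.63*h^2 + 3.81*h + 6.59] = 7.8*h^3 - 10.2*h^2 - 7.26*h + 3.81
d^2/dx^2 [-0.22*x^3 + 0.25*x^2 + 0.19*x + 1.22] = 0.5 - 1.32*x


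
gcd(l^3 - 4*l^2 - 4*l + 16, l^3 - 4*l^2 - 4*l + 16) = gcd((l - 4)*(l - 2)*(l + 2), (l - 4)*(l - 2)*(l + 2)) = l^3 - 4*l^2 - 4*l + 16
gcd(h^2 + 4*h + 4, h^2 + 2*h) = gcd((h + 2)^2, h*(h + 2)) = h + 2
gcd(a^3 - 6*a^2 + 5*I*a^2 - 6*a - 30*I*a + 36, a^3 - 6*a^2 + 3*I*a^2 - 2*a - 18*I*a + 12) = a^2 + a*(-6 + 2*I) - 12*I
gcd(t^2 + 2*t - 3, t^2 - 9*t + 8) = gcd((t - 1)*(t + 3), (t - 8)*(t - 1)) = t - 1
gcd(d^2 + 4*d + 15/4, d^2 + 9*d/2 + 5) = d + 5/2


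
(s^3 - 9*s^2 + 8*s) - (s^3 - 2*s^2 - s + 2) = -7*s^2 + 9*s - 2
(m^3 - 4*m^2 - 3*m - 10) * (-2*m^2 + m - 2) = -2*m^5 + 9*m^4 + 25*m^2 - 4*m + 20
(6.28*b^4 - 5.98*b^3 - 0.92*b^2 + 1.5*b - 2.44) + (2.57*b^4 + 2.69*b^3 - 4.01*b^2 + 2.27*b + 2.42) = 8.85*b^4 - 3.29*b^3 - 4.93*b^2 + 3.77*b - 0.02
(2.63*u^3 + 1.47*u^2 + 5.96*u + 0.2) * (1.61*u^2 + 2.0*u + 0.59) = 4.2343*u^5 + 7.6267*u^4 + 14.0873*u^3 + 13.1093*u^2 + 3.9164*u + 0.118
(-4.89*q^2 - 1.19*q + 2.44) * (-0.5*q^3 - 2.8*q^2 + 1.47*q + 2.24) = 2.445*q^5 + 14.287*q^4 - 5.0763*q^3 - 19.5349*q^2 + 0.9212*q + 5.4656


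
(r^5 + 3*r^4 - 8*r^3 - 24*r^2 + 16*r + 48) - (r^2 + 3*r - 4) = r^5 + 3*r^4 - 8*r^3 - 25*r^2 + 13*r + 52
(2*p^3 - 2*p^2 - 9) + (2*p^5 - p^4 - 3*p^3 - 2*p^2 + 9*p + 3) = 2*p^5 - p^4 - p^3 - 4*p^2 + 9*p - 6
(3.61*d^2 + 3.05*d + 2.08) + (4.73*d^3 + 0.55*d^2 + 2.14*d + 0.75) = 4.73*d^3 + 4.16*d^2 + 5.19*d + 2.83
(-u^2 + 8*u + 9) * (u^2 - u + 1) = -u^4 + 9*u^3 - u + 9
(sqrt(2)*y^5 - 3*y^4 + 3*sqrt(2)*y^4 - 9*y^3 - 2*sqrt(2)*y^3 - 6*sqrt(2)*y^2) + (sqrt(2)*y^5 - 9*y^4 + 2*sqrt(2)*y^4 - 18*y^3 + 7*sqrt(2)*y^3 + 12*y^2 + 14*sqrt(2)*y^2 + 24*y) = 2*sqrt(2)*y^5 - 12*y^4 + 5*sqrt(2)*y^4 - 27*y^3 + 5*sqrt(2)*y^3 + 8*sqrt(2)*y^2 + 12*y^2 + 24*y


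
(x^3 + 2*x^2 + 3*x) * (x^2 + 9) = x^5 + 2*x^4 + 12*x^3 + 18*x^2 + 27*x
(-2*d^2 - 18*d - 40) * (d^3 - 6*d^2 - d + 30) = -2*d^5 - 6*d^4 + 70*d^3 + 198*d^2 - 500*d - 1200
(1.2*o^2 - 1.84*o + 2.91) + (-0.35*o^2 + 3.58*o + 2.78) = 0.85*o^2 + 1.74*o + 5.69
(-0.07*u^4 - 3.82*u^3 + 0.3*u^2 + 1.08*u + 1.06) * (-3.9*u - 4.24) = 0.273*u^5 + 15.1948*u^4 + 15.0268*u^3 - 5.484*u^2 - 8.7132*u - 4.4944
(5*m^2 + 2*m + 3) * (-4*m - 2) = -20*m^3 - 18*m^2 - 16*m - 6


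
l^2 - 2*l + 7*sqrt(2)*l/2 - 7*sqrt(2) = (l - 2)*(l + 7*sqrt(2)/2)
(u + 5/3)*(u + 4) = u^2 + 17*u/3 + 20/3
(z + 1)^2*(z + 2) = z^3 + 4*z^2 + 5*z + 2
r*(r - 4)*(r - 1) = r^3 - 5*r^2 + 4*r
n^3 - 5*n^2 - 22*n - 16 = (n - 8)*(n + 1)*(n + 2)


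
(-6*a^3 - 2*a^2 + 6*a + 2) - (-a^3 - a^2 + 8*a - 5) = -5*a^3 - a^2 - 2*a + 7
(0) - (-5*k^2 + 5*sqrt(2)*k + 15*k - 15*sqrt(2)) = 5*k^2 - 15*k - 5*sqrt(2)*k + 15*sqrt(2)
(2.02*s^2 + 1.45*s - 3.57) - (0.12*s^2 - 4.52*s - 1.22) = 1.9*s^2 + 5.97*s - 2.35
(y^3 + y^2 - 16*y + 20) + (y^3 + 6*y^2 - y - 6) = 2*y^3 + 7*y^2 - 17*y + 14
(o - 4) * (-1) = 4 - o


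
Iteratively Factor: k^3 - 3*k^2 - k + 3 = (k - 1)*(k^2 - 2*k - 3) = (k - 3)*(k - 1)*(k + 1)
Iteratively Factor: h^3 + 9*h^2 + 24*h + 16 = (h + 1)*(h^2 + 8*h + 16) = (h + 1)*(h + 4)*(h + 4)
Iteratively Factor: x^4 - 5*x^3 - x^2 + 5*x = (x - 1)*(x^3 - 4*x^2 - 5*x) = (x - 1)*(x + 1)*(x^2 - 5*x) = x*(x - 1)*(x + 1)*(x - 5)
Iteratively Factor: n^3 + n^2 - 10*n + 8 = (n - 1)*(n^2 + 2*n - 8) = (n - 1)*(n + 4)*(n - 2)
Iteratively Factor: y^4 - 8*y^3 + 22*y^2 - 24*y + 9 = (y - 3)*(y^3 - 5*y^2 + 7*y - 3) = (y - 3)*(y - 1)*(y^2 - 4*y + 3) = (y - 3)*(y - 1)^2*(y - 3)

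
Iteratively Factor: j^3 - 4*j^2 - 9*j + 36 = (j + 3)*(j^2 - 7*j + 12) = (j - 3)*(j + 3)*(j - 4)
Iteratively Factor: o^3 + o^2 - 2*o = (o)*(o^2 + o - 2) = o*(o + 2)*(o - 1)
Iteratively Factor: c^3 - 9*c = (c - 3)*(c^2 + 3*c) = (c - 3)*(c + 3)*(c)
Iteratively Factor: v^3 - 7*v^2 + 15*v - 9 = (v - 1)*(v^2 - 6*v + 9) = (v - 3)*(v - 1)*(v - 3)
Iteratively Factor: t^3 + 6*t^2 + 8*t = (t)*(t^2 + 6*t + 8) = t*(t + 4)*(t + 2)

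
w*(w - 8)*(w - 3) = w^3 - 11*w^2 + 24*w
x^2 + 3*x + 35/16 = (x + 5/4)*(x + 7/4)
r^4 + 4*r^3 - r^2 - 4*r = r*(r - 1)*(r + 1)*(r + 4)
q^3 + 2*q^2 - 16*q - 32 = (q - 4)*(q + 2)*(q + 4)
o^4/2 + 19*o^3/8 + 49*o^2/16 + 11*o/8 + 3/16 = (o/2 + 1/4)*(o + 1/4)*(o + 1)*(o + 3)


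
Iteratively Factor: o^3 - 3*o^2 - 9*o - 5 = (o + 1)*(o^2 - 4*o - 5) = (o + 1)^2*(o - 5)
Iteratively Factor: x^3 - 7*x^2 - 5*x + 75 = (x - 5)*(x^2 - 2*x - 15) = (x - 5)*(x + 3)*(x - 5)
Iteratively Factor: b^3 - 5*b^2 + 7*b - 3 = (b - 1)*(b^2 - 4*b + 3) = (b - 3)*(b - 1)*(b - 1)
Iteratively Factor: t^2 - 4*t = (t)*(t - 4)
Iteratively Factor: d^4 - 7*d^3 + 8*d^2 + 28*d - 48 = (d + 2)*(d^3 - 9*d^2 + 26*d - 24) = (d - 3)*(d + 2)*(d^2 - 6*d + 8) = (d - 3)*(d - 2)*(d + 2)*(d - 4)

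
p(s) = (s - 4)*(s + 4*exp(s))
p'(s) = s + (s - 4)*(4*exp(s) + 1) + 4*exp(s)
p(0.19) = -19.15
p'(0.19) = -17.21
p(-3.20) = 21.87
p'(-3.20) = -11.41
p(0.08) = -17.30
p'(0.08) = -16.49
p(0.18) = -18.98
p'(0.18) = -17.14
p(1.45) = -47.18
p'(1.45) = -27.53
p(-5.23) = 48.08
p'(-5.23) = -14.64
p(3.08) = -82.90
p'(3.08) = 9.12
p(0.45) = -23.87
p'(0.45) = -19.10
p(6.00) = 3239.43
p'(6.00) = 4849.15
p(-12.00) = 192.00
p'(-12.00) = -28.00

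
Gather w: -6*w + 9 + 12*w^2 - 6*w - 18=12*w^2 - 12*w - 9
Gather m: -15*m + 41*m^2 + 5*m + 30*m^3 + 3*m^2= 30*m^3 + 44*m^2 - 10*m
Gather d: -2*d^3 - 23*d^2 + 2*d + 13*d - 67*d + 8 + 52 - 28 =-2*d^3 - 23*d^2 - 52*d + 32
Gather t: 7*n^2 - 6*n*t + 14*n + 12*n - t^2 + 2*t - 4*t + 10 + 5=7*n^2 + 26*n - t^2 + t*(-6*n - 2) + 15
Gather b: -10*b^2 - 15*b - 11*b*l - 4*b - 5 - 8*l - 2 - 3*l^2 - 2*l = -10*b^2 + b*(-11*l - 19) - 3*l^2 - 10*l - 7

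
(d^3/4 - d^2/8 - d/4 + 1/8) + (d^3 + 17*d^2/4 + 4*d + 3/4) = 5*d^3/4 + 33*d^2/8 + 15*d/4 + 7/8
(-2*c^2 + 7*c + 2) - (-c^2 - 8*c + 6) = -c^2 + 15*c - 4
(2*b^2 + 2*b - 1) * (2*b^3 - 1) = 4*b^5 + 4*b^4 - 2*b^3 - 2*b^2 - 2*b + 1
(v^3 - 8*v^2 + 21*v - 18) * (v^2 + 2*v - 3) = v^5 - 6*v^4 + 2*v^3 + 48*v^2 - 99*v + 54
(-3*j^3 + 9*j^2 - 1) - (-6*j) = -3*j^3 + 9*j^2 + 6*j - 1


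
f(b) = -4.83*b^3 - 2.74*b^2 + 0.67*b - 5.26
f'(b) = -14.49*b^2 - 5.48*b + 0.67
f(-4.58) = 398.22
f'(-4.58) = -278.18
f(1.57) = -29.65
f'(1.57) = -43.65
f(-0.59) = -5.62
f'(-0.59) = -1.14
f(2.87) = -140.09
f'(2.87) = -134.41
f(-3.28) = 133.50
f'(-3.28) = -137.24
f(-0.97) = -4.08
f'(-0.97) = -7.65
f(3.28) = -202.98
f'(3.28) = -173.19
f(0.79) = -8.82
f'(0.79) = -12.70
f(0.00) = -5.26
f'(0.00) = 0.67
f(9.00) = -3742.24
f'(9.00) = -1222.34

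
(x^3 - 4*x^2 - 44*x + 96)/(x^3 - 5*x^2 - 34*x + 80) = (x + 6)/(x + 5)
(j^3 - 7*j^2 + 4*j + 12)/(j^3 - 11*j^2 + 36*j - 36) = (j + 1)/(j - 3)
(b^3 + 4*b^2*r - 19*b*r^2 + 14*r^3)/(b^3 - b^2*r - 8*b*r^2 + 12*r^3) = (-b^2 - 6*b*r + 7*r^2)/(-b^2 - b*r + 6*r^2)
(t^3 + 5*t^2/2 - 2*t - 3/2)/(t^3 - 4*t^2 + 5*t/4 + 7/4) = 2*(t + 3)/(2*t - 7)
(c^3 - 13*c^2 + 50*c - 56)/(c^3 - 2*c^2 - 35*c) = (c^2 - 6*c + 8)/(c*(c + 5))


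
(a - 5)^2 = a^2 - 10*a + 25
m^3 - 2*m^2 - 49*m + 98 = (m - 7)*(m - 2)*(m + 7)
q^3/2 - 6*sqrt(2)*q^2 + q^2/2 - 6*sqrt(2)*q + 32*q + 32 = (q/2 + 1/2)*(q - 8*sqrt(2))*(q - 4*sqrt(2))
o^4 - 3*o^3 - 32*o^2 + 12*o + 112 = (o - 7)*(o - 2)*(o + 2)*(o + 4)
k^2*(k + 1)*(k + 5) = k^4 + 6*k^3 + 5*k^2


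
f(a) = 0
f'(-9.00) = 0.00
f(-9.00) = 0.00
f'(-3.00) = 0.00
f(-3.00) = 0.00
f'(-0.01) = 0.00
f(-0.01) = 0.00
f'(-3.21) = 0.00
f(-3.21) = 0.00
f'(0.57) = 0.00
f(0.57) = 0.00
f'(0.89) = 0.00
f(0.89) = 0.00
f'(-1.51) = 0.00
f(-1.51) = 0.00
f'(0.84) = 0.00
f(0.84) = 0.00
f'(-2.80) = 0.00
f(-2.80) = 0.00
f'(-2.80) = 0.00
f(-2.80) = 0.00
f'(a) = 0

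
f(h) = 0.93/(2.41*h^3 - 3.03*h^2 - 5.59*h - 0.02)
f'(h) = 0.93*(-7.23*h^2 + 6.06*h + 5.59)/(2.41*h^3 - 3.03*h^2 - 5.59*h - 0.02)^2 = (-6.7239*h^2 + 5.6358*h + 5.1987)/(-2.41*h^3 + 3.03*h^2 + 5.59*h + 0.02)^2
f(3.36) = 0.02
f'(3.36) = -0.04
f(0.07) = -2.19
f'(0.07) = 30.74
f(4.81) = 0.01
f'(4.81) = -0.00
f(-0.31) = 0.69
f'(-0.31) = 1.54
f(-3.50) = -0.01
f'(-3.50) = -0.01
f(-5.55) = -0.00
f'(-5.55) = -0.00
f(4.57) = 0.01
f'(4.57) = -0.01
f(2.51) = 0.19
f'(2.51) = -0.93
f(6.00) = 0.00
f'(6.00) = -0.00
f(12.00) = 0.00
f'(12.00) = -0.00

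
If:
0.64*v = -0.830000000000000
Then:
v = -1.30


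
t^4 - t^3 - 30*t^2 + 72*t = t*(t - 4)*(t - 3)*(t + 6)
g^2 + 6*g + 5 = (g + 1)*(g + 5)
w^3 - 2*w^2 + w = w*(w - 1)^2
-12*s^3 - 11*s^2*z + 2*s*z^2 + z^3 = (-3*s + z)*(s + z)*(4*s + z)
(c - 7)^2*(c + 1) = c^3 - 13*c^2 + 35*c + 49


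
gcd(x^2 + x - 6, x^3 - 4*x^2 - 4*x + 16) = x - 2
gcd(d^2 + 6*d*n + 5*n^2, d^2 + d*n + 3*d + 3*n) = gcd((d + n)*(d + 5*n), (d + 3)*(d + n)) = d + n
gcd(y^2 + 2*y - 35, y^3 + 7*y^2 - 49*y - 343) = y + 7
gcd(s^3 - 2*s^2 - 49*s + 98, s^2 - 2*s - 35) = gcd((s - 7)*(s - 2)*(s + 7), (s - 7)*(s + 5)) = s - 7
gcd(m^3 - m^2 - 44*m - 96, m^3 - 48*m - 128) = m^2 - 4*m - 32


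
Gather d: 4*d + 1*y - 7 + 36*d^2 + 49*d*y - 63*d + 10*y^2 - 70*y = 36*d^2 + d*(49*y - 59) + 10*y^2 - 69*y - 7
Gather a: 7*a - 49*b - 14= 7*a - 49*b - 14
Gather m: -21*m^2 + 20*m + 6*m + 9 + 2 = -21*m^2 + 26*m + 11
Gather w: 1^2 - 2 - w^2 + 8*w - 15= -w^2 + 8*w - 16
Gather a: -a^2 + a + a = -a^2 + 2*a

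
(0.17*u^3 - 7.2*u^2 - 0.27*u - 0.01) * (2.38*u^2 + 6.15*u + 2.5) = 0.4046*u^5 - 16.0905*u^4 - 44.4976*u^3 - 19.6843*u^2 - 0.7365*u - 0.025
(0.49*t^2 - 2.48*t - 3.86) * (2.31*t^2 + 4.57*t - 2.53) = 1.1319*t^4 - 3.4895*t^3 - 21.4899*t^2 - 11.3658*t + 9.7658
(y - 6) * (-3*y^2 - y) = -3*y^3 + 17*y^2 + 6*y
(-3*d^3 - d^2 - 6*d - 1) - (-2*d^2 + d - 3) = -3*d^3 + d^2 - 7*d + 2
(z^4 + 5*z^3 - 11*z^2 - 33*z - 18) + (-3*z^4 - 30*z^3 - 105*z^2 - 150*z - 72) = -2*z^4 - 25*z^3 - 116*z^2 - 183*z - 90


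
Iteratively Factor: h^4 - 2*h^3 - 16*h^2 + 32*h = (h)*(h^3 - 2*h^2 - 16*h + 32) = h*(h - 4)*(h^2 + 2*h - 8) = h*(h - 4)*(h - 2)*(h + 4)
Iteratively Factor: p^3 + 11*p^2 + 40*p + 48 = (p + 3)*(p^2 + 8*p + 16) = (p + 3)*(p + 4)*(p + 4)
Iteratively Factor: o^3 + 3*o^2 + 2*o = (o + 1)*(o^2 + 2*o) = (o + 1)*(o + 2)*(o)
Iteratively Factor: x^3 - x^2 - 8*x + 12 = (x + 3)*(x^2 - 4*x + 4) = (x - 2)*(x + 3)*(x - 2)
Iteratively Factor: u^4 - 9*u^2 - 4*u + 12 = (u + 2)*(u^3 - 2*u^2 - 5*u + 6) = (u + 2)^2*(u^2 - 4*u + 3) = (u - 3)*(u + 2)^2*(u - 1)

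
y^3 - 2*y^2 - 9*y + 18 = (y - 3)*(y - 2)*(y + 3)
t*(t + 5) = t^2 + 5*t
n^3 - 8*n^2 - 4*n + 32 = (n - 8)*(n - 2)*(n + 2)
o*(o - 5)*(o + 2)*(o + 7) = o^4 + 4*o^3 - 31*o^2 - 70*o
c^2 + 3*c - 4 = (c - 1)*(c + 4)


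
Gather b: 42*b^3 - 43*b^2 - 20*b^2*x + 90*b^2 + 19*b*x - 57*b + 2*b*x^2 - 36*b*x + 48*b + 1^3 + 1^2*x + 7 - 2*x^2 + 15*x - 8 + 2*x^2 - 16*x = 42*b^3 + b^2*(47 - 20*x) + b*(2*x^2 - 17*x - 9)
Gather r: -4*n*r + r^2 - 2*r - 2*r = r^2 + r*(-4*n - 4)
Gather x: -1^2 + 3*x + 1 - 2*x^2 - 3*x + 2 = 2 - 2*x^2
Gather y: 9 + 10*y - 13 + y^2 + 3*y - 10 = y^2 + 13*y - 14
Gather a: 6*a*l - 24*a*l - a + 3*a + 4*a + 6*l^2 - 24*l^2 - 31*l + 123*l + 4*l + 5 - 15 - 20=a*(6 - 18*l) - 18*l^2 + 96*l - 30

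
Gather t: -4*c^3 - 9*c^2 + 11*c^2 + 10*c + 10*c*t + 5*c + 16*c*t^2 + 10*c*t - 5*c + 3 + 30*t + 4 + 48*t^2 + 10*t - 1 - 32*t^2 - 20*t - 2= -4*c^3 + 2*c^2 + 10*c + t^2*(16*c + 16) + t*(20*c + 20) + 4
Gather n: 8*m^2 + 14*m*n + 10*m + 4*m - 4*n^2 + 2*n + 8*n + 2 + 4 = 8*m^2 + 14*m - 4*n^2 + n*(14*m + 10) + 6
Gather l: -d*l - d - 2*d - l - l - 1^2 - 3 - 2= -3*d + l*(-d - 2) - 6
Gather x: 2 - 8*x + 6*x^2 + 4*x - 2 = 6*x^2 - 4*x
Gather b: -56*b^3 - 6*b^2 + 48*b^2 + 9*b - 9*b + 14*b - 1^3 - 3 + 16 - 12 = -56*b^3 + 42*b^2 + 14*b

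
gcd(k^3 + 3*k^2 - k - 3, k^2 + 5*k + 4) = k + 1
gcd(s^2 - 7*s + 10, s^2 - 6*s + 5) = s - 5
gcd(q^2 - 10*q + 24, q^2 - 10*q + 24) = q^2 - 10*q + 24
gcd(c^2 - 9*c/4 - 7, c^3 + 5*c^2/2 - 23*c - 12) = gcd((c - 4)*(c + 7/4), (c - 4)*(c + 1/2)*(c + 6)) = c - 4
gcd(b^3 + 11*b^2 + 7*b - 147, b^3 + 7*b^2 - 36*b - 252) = b + 7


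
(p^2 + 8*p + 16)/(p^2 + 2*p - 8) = (p + 4)/(p - 2)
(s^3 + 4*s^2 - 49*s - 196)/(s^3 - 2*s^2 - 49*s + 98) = (s + 4)/(s - 2)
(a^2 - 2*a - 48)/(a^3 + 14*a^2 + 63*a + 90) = (a - 8)/(a^2 + 8*a + 15)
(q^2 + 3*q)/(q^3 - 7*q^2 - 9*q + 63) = q/(q^2 - 10*q + 21)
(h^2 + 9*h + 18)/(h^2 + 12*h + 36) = (h + 3)/(h + 6)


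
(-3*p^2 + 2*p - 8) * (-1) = 3*p^2 - 2*p + 8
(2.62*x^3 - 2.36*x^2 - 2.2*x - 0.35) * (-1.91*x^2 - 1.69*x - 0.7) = -5.0042*x^5 + 0.0797999999999988*x^4 + 6.3564*x^3 + 6.0385*x^2 + 2.1315*x + 0.245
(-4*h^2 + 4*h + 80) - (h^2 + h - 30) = -5*h^2 + 3*h + 110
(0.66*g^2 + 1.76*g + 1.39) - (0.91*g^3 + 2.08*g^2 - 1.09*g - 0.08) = -0.91*g^3 - 1.42*g^2 + 2.85*g + 1.47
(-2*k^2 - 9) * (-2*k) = 4*k^3 + 18*k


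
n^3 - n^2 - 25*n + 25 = (n - 5)*(n - 1)*(n + 5)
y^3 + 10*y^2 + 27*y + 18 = (y + 1)*(y + 3)*(y + 6)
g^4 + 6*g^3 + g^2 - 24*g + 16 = (g - 1)^2*(g + 4)^2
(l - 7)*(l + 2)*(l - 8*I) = l^3 - 5*l^2 - 8*I*l^2 - 14*l + 40*I*l + 112*I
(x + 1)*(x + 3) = x^2 + 4*x + 3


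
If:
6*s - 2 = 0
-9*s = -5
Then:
No Solution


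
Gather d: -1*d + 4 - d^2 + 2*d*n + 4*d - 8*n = -d^2 + d*(2*n + 3) - 8*n + 4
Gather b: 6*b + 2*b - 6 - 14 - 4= 8*b - 24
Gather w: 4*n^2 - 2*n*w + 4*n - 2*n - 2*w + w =4*n^2 + 2*n + w*(-2*n - 1)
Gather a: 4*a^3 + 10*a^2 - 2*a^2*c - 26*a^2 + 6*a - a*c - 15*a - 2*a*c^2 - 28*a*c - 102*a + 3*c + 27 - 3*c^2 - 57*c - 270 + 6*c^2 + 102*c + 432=4*a^3 + a^2*(-2*c - 16) + a*(-2*c^2 - 29*c - 111) + 3*c^2 + 48*c + 189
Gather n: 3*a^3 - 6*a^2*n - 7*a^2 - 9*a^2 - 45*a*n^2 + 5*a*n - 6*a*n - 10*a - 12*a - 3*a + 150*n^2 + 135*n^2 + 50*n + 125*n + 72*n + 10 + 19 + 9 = 3*a^3 - 16*a^2 - 25*a + n^2*(285 - 45*a) + n*(-6*a^2 - a + 247) + 38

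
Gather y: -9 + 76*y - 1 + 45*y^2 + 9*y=45*y^2 + 85*y - 10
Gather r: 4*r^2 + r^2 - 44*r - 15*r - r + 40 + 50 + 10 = 5*r^2 - 60*r + 100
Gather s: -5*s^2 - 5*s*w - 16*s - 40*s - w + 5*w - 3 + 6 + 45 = -5*s^2 + s*(-5*w - 56) + 4*w + 48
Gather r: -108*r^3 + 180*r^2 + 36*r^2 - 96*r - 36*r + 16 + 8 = -108*r^3 + 216*r^2 - 132*r + 24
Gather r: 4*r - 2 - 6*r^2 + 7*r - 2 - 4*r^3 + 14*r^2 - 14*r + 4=-4*r^3 + 8*r^2 - 3*r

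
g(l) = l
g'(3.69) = 1.00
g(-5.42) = -5.42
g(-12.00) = -12.00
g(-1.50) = -1.50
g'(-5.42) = 1.00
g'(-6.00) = 1.00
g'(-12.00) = 1.00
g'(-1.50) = 1.00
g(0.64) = 0.64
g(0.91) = 0.91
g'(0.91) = 1.00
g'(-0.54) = 1.00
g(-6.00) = -6.00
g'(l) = 1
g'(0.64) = 1.00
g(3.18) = 3.18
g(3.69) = 3.69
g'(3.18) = 1.00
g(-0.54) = -0.54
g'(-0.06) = 1.00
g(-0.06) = -0.06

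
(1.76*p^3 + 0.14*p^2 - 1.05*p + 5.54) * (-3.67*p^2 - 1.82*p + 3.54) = -6.4592*p^5 - 3.717*p^4 + 9.8291*p^3 - 17.9252*p^2 - 13.7998*p + 19.6116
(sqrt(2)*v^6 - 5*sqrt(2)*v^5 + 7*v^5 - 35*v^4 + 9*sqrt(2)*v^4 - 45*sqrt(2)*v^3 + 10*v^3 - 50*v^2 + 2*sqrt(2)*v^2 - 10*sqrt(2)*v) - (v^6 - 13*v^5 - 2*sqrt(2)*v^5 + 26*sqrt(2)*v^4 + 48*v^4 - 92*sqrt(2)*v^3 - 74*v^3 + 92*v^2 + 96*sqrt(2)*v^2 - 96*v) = -v^6 + sqrt(2)*v^6 - 3*sqrt(2)*v^5 + 20*v^5 - 83*v^4 - 17*sqrt(2)*v^4 + 47*sqrt(2)*v^3 + 84*v^3 - 142*v^2 - 94*sqrt(2)*v^2 - 10*sqrt(2)*v + 96*v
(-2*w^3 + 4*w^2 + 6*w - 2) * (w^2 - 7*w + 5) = -2*w^5 + 18*w^4 - 32*w^3 - 24*w^2 + 44*w - 10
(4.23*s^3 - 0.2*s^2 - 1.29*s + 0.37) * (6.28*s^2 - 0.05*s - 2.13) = 26.5644*s^5 - 1.4675*s^4 - 17.1011*s^3 + 2.8141*s^2 + 2.7292*s - 0.7881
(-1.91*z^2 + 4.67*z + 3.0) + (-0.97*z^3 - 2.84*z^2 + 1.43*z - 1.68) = -0.97*z^3 - 4.75*z^2 + 6.1*z + 1.32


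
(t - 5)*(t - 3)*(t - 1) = t^3 - 9*t^2 + 23*t - 15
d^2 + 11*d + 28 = (d + 4)*(d + 7)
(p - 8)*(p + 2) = p^2 - 6*p - 16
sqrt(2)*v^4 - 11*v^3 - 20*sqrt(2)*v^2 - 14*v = v*(v - 7*sqrt(2))*(v + sqrt(2))*(sqrt(2)*v + 1)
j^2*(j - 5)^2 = j^4 - 10*j^3 + 25*j^2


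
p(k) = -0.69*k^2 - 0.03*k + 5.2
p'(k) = -1.38*k - 0.03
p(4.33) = -7.87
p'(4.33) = -6.01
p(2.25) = 1.64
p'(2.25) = -3.14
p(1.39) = 3.83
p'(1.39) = -1.95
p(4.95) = -11.86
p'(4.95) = -6.86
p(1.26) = 4.07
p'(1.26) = -1.77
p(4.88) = -11.38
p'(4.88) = -6.76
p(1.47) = 3.66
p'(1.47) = -2.06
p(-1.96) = 2.61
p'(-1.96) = 2.67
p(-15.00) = -149.60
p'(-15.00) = 20.67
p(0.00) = 5.20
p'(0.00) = -0.03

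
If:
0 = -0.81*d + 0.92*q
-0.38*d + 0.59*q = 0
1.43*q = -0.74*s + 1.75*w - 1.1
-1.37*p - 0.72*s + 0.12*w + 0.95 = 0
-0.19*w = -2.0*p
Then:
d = 0.00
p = 0.11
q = 0.00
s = 1.30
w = 1.18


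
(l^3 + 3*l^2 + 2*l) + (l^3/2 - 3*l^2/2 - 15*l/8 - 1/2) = 3*l^3/2 + 3*l^2/2 + l/8 - 1/2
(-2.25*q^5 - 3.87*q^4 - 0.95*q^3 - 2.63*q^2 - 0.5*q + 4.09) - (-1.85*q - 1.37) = -2.25*q^5 - 3.87*q^4 - 0.95*q^3 - 2.63*q^2 + 1.35*q + 5.46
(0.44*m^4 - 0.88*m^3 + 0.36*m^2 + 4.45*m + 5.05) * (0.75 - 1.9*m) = -0.836*m^5 + 2.002*m^4 - 1.344*m^3 - 8.185*m^2 - 6.2575*m + 3.7875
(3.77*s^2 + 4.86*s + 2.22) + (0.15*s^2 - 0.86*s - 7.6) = 3.92*s^2 + 4.0*s - 5.38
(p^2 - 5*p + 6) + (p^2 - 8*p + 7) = 2*p^2 - 13*p + 13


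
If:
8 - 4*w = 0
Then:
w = 2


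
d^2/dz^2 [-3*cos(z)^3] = 9*(1 - 3*sin(z)^2)*cos(z)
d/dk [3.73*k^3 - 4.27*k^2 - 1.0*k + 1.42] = 11.19*k^2 - 8.54*k - 1.0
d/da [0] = 0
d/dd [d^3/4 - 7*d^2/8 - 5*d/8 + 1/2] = 3*d^2/4 - 7*d/4 - 5/8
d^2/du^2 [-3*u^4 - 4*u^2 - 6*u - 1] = -36*u^2 - 8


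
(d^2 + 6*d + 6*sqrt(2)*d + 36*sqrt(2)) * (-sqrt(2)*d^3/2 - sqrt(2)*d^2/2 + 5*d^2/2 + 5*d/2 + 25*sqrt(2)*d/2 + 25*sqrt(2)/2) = -sqrt(2)*d^5/2 - 7*sqrt(2)*d^4/2 - 7*d^4/2 - 49*d^3/2 + 49*sqrt(2)*d^3/2 + 129*d^2 + 385*sqrt(2)*d^2/2 + 165*sqrt(2)*d + 1050*d + 900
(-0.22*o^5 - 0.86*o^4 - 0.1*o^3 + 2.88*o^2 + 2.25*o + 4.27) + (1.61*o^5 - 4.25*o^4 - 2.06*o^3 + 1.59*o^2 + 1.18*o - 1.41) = 1.39*o^5 - 5.11*o^4 - 2.16*o^3 + 4.47*o^2 + 3.43*o + 2.86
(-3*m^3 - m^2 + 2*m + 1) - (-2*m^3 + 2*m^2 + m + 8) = -m^3 - 3*m^2 + m - 7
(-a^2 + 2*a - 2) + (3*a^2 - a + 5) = 2*a^2 + a + 3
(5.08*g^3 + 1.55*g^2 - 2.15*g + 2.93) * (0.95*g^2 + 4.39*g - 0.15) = 4.826*g^5 + 23.7737*g^4 + 4.0*g^3 - 6.8875*g^2 + 13.1852*g - 0.4395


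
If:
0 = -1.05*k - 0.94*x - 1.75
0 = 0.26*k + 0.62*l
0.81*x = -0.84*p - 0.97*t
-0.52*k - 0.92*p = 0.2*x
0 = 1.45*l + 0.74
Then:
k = 1.22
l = -0.51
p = 0.01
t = 2.68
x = -3.22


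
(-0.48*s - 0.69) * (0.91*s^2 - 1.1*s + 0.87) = -0.4368*s^3 - 0.0999*s^2 + 0.3414*s - 0.6003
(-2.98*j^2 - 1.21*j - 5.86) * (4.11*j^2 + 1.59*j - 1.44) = -12.2478*j^4 - 9.7113*j^3 - 21.7173*j^2 - 7.575*j + 8.4384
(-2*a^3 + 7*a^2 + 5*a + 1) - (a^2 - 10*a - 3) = -2*a^3 + 6*a^2 + 15*a + 4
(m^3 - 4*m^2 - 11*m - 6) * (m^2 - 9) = m^5 - 4*m^4 - 20*m^3 + 30*m^2 + 99*m + 54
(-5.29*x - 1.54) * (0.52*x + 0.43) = -2.7508*x^2 - 3.0755*x - 0.6622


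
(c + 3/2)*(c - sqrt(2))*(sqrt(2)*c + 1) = sqrt(2)*c^3 - c^2 + 3*sqrt(2)*c^2/2 - 3*c/2 - sqrt(2)*c - 3*sqrt(2)/2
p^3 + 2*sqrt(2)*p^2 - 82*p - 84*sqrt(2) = (p - 6*sqrt(2))*(p + sqrt(2))*(p + 7*sqrt(2))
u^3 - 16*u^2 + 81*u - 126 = (u - 7)*(u - 6)*(u - 3)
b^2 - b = b*(b - 1)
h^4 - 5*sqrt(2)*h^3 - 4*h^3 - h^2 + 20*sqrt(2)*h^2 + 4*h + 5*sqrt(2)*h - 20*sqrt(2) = (h - 4)*(h - 1)*(h + 1)*(h - 5*sqrt(2))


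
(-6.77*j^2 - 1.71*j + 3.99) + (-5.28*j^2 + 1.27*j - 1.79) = -12.05*j^2 - 0.44*j + 2.2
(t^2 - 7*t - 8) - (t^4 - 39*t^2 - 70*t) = -t^4 + 40*t^2 + 63*t - 8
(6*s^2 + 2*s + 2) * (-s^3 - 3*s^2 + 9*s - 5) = -6*s^5 - 20*s^4 + 46*s^3 - 18*s^2 + 8*s - 10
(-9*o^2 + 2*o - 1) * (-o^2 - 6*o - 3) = 9*o^4 + 52*o^3 + 16*o^2 + 3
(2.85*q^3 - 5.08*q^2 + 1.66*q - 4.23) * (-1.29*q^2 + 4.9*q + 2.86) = -3.6765*q^5 + 20.5182*q^4 - 18.8824*q^3 - 0.938099999999999*q^2 - 15.9794*q - 12.0978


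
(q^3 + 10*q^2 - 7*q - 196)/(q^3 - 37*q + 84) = (q + 7)/(q - 3)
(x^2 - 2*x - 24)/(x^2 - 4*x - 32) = (x - 6)/(x - 8)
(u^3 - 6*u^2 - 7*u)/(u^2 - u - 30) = u*(-u^2 + 6*u + 7)/(-u^2 + u + 30)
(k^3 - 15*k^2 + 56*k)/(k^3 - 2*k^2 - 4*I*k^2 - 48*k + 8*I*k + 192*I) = k*(k - 7)/(k^2 + 2*k*(3 - 2*I) - 24*I)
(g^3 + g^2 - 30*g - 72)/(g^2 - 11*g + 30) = (g^2 + 7*g + 12)/(g - 5)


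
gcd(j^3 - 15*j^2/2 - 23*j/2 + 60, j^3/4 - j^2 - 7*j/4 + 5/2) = 1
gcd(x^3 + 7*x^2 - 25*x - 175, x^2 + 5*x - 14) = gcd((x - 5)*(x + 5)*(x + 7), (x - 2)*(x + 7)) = x + 7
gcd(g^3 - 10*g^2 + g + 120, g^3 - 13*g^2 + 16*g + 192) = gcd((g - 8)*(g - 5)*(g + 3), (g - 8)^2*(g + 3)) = g^2 - 5*g - 24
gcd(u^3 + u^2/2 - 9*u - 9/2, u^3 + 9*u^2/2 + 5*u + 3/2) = u^2 + 7*u/2 + 3/2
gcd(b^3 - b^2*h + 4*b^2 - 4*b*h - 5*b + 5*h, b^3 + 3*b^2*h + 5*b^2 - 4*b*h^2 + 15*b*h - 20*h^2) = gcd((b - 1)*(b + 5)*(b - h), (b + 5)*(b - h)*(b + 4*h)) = b^2 - b*h + 5*b - 5*h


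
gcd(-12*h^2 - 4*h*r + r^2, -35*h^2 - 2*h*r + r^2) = 1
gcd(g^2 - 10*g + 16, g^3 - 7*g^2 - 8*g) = g - 8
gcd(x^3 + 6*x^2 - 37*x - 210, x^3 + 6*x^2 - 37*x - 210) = x^3 + 6*x^2 - 37*x - 210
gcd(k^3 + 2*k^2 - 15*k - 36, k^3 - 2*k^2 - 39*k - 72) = k^2 + 6*k + 9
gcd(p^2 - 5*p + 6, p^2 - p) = 1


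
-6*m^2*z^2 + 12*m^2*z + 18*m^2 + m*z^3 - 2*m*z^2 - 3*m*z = (-6*m + z)*(z - 3)*(m*z + m)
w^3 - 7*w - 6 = (w - 3)*(w + 1)*(w + 2)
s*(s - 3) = s^2 - 3*s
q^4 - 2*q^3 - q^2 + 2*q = q*(q - 2)*(q - 1)*(q + 1)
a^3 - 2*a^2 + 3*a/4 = a*(a - 3/2)*(a - 1/2)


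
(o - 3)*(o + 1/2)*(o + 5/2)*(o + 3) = o^4 + 3*o^3 - 31*o^2/4 - 27*o - 45/4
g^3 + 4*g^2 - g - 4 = (g - 1)*(g + 1)*(g + 4)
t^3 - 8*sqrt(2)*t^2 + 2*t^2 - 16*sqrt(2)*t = t*(t + 2)*(t - 8*sqrt(2))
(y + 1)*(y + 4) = y^2 + 5*y + 4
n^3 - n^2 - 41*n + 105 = (n - 5)*(n - 3)*(n + 7)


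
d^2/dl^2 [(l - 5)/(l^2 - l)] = 2*(3*l*(2 - l)*(l - 1) + (l - 5)*(2*l - 1)^2)/(l^3*(l - 1)^3)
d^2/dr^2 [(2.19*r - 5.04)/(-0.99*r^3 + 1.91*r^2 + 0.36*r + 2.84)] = (-12.878514*r^5 + 84.122874*r^4 - 170.021886*r^3 + 25.65216*r^2 + 177.092424*r - 48.893472)/(0.970299*r^9 - 5.615973*r^8 + 9.776349*r^7 - 11.233979*r^6 + 28.6659*r^5 - 25.751364*r^4 + 12.191472*r^3 - 47.32008*r^2 - 8.710848*r - 22.906304)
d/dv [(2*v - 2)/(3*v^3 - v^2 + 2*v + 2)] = 4*(-3*v^3 + 5*v^2 - v + 2)/(9*v^6 - 6*v^5 + 13*v^4 + 8*v^3 + 8*v + 4)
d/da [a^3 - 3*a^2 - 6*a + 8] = 3*a^2 - 6*a - 6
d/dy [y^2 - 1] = 2*y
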